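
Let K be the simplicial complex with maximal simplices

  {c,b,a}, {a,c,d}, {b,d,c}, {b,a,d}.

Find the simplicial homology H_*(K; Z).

We work with the vertex ordering a < b < c < d. The simplices of K, each written with vertices in increasing order, are:

  0-simplices (4): a, b, c, d
  1-simplices (6): ab, ac, ad, bc, bd, cd
  2-simplices (4): abc, abd, acd, bcd

Hence C_0 ≅ Z^4, C_1 ≅ Z^6, C_2 ≅ Z^4.

Boundary ∂_1: C_1 → C_0 is given by ∂[p,q] = [q] − [p]. For instance
  ∂ab = b − a.
The 4×6 boundary matrix has rank 3 and Smith normal form diag(1,1,1).

∂_2: C_2 → C_1 acts by ∂[p,q,r] = [q,r] − [p,r] + [p,q]. For instance
  ∂abc = bc − ac + ab,
  ∂abd = bd − ad + ab.
As a 6×4 matrix over Z this has rank 3, with invariant factors (1,1,1).

From H_k ≅ ker(∂_k) / im(∂_{k+1}) we obtain:

  H_0: rank C_0 − rank ∂_1 = 4 − 3 = 1, and the invariant factors of ∂_1 are all 1, so H_0 ≅ Z.
  H_1: rank ker ∂_1 − rank ∂_2 = (6 − 3) − 3 = 0, and the invariant factors of ∂_2 are all 1, so H_1 ≅ 0.
  H_2: rank ker ∂_2 − rank ∂_3 = (4 − 3) − 0 = 1, and there is no ∂_3, so H_2 ≅ Z.

(K is a triangulation of the 2-sphere S^2.)

H_0 ≅ Z,  H_1 = 0,  H_2 ≅ Z.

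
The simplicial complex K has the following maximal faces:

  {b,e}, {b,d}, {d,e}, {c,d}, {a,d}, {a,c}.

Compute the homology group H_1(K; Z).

H_1 = Z^2.

K has 5 vertices, 6 edges.
rank ∂_1 = 4, rank ∂_2 = 0 ⇒ b_1 = 6 − 4 − 0 = 2. So H_1 = Z^2.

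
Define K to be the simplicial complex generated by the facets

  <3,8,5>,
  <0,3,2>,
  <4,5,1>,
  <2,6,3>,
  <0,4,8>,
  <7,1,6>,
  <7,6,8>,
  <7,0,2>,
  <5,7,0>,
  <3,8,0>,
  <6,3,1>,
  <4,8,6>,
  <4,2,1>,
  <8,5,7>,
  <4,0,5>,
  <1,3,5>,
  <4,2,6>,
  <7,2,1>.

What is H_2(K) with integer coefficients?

We work with the vertex ordering 0 < 1 < 2 < 3 < 4 < 5 < 6 < 7 < 8. The simplices of K, each written with vertices in increasing order, are:

  0-simplices (9): [0], [1], [2], [3], [4], [5], [6], [7], [8]
  1-simplices (27): (27 of them)
  2-simplices (18): [0,2,3], [0,2,7], [0,3,8], [0,4,5], [0,4,8], [0,5,7], [1,2,4], [1,2,7], [1,3,5], [1,3,6], [1,4,5], [1,6,7], [2,3,6], [2,4,6], [3,5,8], [4,6,8], [5,7,8], [6,7,8]

so the chain groups are C_0 ≅ Z^9, C_1 ≅ Z^27, C_2 ≅ Z^18.

The boundary map ∂_1: C_1 → C_0 is given by ∂[p,q] = [q] − [p].
This gives a 9×27 integer matrix of rank 8; reducing to Smith normal form yields diagonal entries (1,1,1,1,1,1,1,1).

The boundary map ∂_2: C_2 → C_1 sends each 2-simplex [p,q,r] to [q,r] − [p,r] + [p,q]. For instance
  ∂[0,4,5] = [4,5] − [0,5] + [0,4],
  ∂[0,3,8] = [3,8] − [0,8] + [0,3].
As a 27×18 matrix over Z this has rank 18, with invariant factors (1,1,1,1,1,1,1,1,1,1,1,1,1,1,1,1,1,2).

Reading off H_k = ker ∂_k / im ∂_{k+1}:

  H_2: rank ker ∂_2 − rank ∂_3 = (18 − 18) − 0 = 0, and there is no ∂_3, so H_2 ≅ 0.

H_2 = 0.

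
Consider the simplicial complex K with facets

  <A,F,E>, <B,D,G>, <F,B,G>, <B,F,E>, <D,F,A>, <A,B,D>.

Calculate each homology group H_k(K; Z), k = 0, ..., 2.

H_0 ≅ Z,  H_1 ≅ Z,  H_2 = 0.

Order the vertices as A < B < D < E < F < G. Listing each simplex with vertices in this order, K has dimension 2 with simplices:

  0-simplices (6): A, B, D, E, F, G
  1-simplices (12): AB, AD, AE, AF, BD, BE, BF, BG, DF, DG, EF, FG
  2-simplices (6): ABD, ADF, AEF, BDG, BEF, BFG

so the chain groups are C_0 ≅ Z^6, C_1 ≅ Z^12, C_2 ≅ Z^6.

The boundary map ∂_1: C_1 → C_0 sends each edge [p,q] (with p < q) to q − p. For instance
  ∂AD = D − A.
As a 6×12 matrix over Z this has rank 5, with invariant factors (1,1,1,1,1).

The boundary map ∂_2: C_2 → C_1 acts by ∂[p,q,r] = [q,r] − [p,r] + [p,q]. For instance
  ∂BDG = DG − BG + BD,
  ∂AEF = EF − AF + AE.
The resulting 12×6 matrix has rank 6, and its Smith normal form has invariant factors (1,1,1,1,1,1).

Computing H_k = (kernel of ∂_k) / (image of ∂_{k+1}):

  H_0: rank C_0 − rank ∂_1 = 6 − 5 = 1, and the invariant factors of ∂_1 are all 1, so H_0 = Z.
  H_1: rank ker ∂_1 − rank ∂_2 = (12 − 5) − 6 = 1, and the invariant factors of ∂_2 are all 1, so H_1 = Z.
  H_2: rank ker ∂_2 − rank ∂_3 = (6 − 6) − 0 = 0, and there is no ∂_3, so H_2 = 0.

(K is a triangulation of the cylinder S^1 x I.)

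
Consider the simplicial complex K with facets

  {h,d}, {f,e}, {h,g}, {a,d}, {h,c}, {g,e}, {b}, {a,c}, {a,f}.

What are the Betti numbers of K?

b_0 = 2, b_1 = 2.

Fix the vertex order a < b < c < d < e < f < g < h and write every simplex with vertices in increasing order. Then dim K = 1 and the simplices of K are:

  0-simplices (8): a, b, c, d, e, f, g, h
  1-simplices (8): ac, ad, af, ch, dh, ef, eg, gh

Hence C_0 ≅ Z^8, C_1 ≅ Z^8.

Boundary ∂_1: C_1 → C_0 maps an edge to its endpoints' difference, ∂[p,q] = q − p.
As a 8×8 matrix over Z this has rank 6, with invariant factors (1,1,1,1,1,1).

Reading off H_k = ker ∂_k / im ∂_{k+1}:

  H_0: rank C_0 − rank ∂_1 = 8 − 6 = 2, and the invariant factors of ∂_1 are all 1, so H_0 = Z^2.
  H_1: rank ker ∂_1 − rank ∂_2 = (8 − 6) − 0 = 2, and there is no ∂_2, so H_1 = Z^2.

As a check, the Euler characteristic is 8 − 8 = 0, which agrees with 2 − 2 = 0.

Hence the Betti numbers are b_0 = 2, b_1 = 2.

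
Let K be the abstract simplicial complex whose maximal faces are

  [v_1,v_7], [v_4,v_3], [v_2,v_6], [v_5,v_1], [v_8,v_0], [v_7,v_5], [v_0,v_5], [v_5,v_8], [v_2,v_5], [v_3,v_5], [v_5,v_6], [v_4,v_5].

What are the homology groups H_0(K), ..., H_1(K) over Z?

We work with the vertex ordering v_0 < v_1 < v_2 < v_3 < v_4 < v_5 < v_6 < v_7 < v_8. The simplices of K, each written with vertices in increasing order, are:

  0-simplices (9): [v_0], [v_1], [v_2], [v_3], [v_4], [v_5], [v_6], [v_7], [v_8]
  1-simplices (12): [v_0,v_5], [v_0,v_8], [v_1,v_5], [v_1,v_7], [v_2,v_5], [v_2,v_6], [v_3,v_4], [v_3,v_5], [v_4,v_5], [v_5,v_6], [v_5,v_7], [v_5,v_8]

giving chain groups C_0 ≅ Z^9, C_1 ≅ Z^12.

∂_1: C_1 → C_0 is given by ∂[p,q] = [q] − [p].
This gives a 9×12 integer matrix of rank 8; reducing to Smith normal form yields diagonal entries (1,1,1,1,1,1,1,1).

Reading off H_k = ker ∂_k / im ∂_{k+1}:

  H_0: rank C_0 − rank ∂_1 = 9 − 8 = 1, and the invariant factors of ∂_1 are all 1, so H_0 ≅ Z.
  H_1: rank ker ∂_1 − rank ∂_2 = (12 − 8) − 0 = 4, and there is no ∂_2, so H_1 ≅ Z^4.

As a check, the Euler characteristic is 9 − 12 = -3, which agrees with 1 − 4 = -3.

H_0 ≅ Z,  H_1 ≅ Z^4.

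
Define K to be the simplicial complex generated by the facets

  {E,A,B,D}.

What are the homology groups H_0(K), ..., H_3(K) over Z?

H_0 = Z,  H_1 = 0,  H_2 = 0,  H_3 = 0.

Take the total order A < B < D < E on the vertex set. Then K (dimension 3) consists of the simplices:

  0-simplices (4): A, B, D, E
  1-simplices (6): AB, AD, AE, BD, BE, DE
  2-simplices (4): ABD, ABE, ADE, BDE
  3-simplices (1): ABDE

giving chain groups C_0 ≅ Z^4, C_1 ≅ Z^6, C_2 ≅ Z^4, C_3 ≅ Z^1.

The boundary map ∂_1: C_1 → C_0 sends each edge [p,q] (with p < q) to q − p.
As a 4×6 matrix over Z this has rank 3, with invariant factors (1,1,1).

∂_2: C_2 → C_1 acts by ∂[p,q,r] = [q,r] − [p,r] + [p,q]. For instance
  ∂ADE = DE − AE + AD,
  ∂BDE = DE − BE + BD.
The resulting 6×4 matrix has rank 3, and its Smith normal form has invariant factors (1,1,1).

The boundary map ∂_3: C_3 → C_2 sends each 3-simplex σ to the alternating sum Σ_i (−1)^i (σ with its i-th vertex removed). For instance
  ∂ABDE = BDE − ADE + ABE − ABD.
This gives a 4×1 integer matrix of rank 1; reducing to Smith normal form yields diagonal entries (1).

Reading off H_k = ker ∂_k / im ∂_{k+1}:

  H_0: rank C_0 − rank ∂_1 = 4 − 3 = 1, and the invariant factors of ∂_1 are all 1, so H_0 ≅ Z.
  H_1: rank ker ∂_1 − rank ∂_2 = (6 − 3) − 3 = 0, and the invariant factors of ∂_2 are all 1, so H_1 ≅ 0.
  H_2: rank ker ∂_2 − rank ∂_3 = (4 − 3) − 1 = 0, and the invariant factors of ∂_3 are all 1, so H_2 ≅ 0.
  H_3: rank ker ∂_3 − rank ∂_4 = (1 − 1) − 0 = 0, and there is no ∂_4, so H_3 ≅ 0.

As a check, the Euler characteristic is 4 − 6 + 4 − 1 = 1, which agrees with 1 − 0 + 0 − 0 = 1.
(K is a triangulation of the 3-simplex.)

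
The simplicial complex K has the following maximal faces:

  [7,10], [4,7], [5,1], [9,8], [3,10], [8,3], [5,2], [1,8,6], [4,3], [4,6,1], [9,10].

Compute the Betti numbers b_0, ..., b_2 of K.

Fix the vertex order 1 < 2 < 3 < 4 < 5 < 6 < 7 < 8 < 9 < 10 and write every simplex with vertices in increasing order. Then dim K = 2 and the simplices of K are:

  0-simplices (10): [1], [2], [3], [4], [5], [6], [7], [8], [9], [10]
  1-simplices (14): [1,4], [1,5], [1,6], [1,8], [2,5], [3,4], [3,8], [3,10], [4,6], [4,7], [6,8], [7,10], [8,9], [9,10]
  2-simplices (2): [1,4,6], [1,6,8]

giving chain groups C_0 ≅ Z^10, C_1 ≅ Z^14, C_2 ≅ Z^2.

∂_1: C_1 → C_0 maps an edge to its endpoints' difference, ∂[p,q] = q − p. For instance
  ∂[3,10] = [10] − [3].
As a 10×14 matrix over Z this has rank 9, with invariant factors (1,1,1,1,1,1,1,1,1).

The boundary map ∂_2: C_2 → C_1 acts by ∂[p,q,r] = [q,r] − [p,r] + [p,q]. For instance
  ∂[1,4,6] = [4,6] − [1,6] + [1,4],
  ∂[1,6,8] = [6,8] − [1,8] + [1,6].
The 14×2 boundary matrix has rank 2 and Smith normal form diag(1,1).

Now H_k = ker ∂_k / im ∂_{k+1}, so:

  H_0: rank C_0 − rank ∂_1 = 10 − 9 = 1, and the invariant factors of ∂_1 are all 1, so H_0 ≅ Z.
  H_1: rank ker ∂_1 − rank ∂_2 = (14 − 9) − 2 = 3, and the invariant factors of ∂_2 are all 1, so H_1 ≅ Z^3.
  H_2: rank ker ∂_2 − rank ∂_3 = (2 − 2) − 0 = 0, and there is no ∂_3, so H_2 ≅ 0.

Hence the Betti numbers are b_0 = 1, b_1 = 3, b_2 = 0.

b_0 = 1, b_1 = 3, b_2 = 0.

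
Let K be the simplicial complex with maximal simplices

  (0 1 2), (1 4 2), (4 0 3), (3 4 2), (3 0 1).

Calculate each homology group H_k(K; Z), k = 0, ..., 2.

H_0 ≅ Z,  H_1 ≅ Z,  H_2 = 0.

Order the vertices as 0 < 1 < 2 < 3 < 4. Listing each simplex with vertices in this order, K has dimension 2 with simplices:

  0-simplices (5): [0], [1], [2], [3], [4]
  1-simplices (10): [0,1], [0,2], [0,3], [0,4], [1,2], [1,3], [1,4], [2,3], [2,4], [3,4]
  2-simplices (5): [0,1,2], [0,1,3], [0,3,4], [1,2,4], [2,3,4]

Hence C_0 ≅ Z^5, C_1 ≅ Z^10, C_2 ≅ Z^5.

Boundary ∂_1: C_1 → C_0 sends each edge [p,q] (with p < q) to q − p.
This gives a 5×10 integer matrix of rank 4; reducing to Smith normal form yields diagonal entries (1,1,1,1).

The boundary map ∂_2: C_2 → C_1 acts by ∂[p,q,r] = [q,r] − [p,r] + [p,q]. For instance
  ∂[0,1,2] = [1,2] − [0,2] + [0,1],
  ∂[1,2,4] = [2,4] − [1,4] + [1,2].
The 10×5 boundary matrix has rank 5 and Smith normal form diag(1,1,1,1,1).

Computing H_k = (kernel of ∂_k) / (image of ∂_{k+1}):

  H_0: rank C_0 − rank ∂_1 = 5 − 4 = 1, and the invariant factors of ∂_1 are all 1, so H_0 ≅ Z.
  H_1: rank ker ∂_1 − rank ∂_2 = (10 − 4) − 5 = 1, and the invariant factors of ∂_2 are all 1, so H_1 ≅ Z.
  H_2: rank ker ∂_2 − rank ∂_3 = (5 − 5) − 0 = 0, and there is no ∂_3, so H_2 ≅ 0.

As a check, the Euler characteristic is 5 − 10 + 5 = 0, which agrees with 1 − 1 + 0 = 0.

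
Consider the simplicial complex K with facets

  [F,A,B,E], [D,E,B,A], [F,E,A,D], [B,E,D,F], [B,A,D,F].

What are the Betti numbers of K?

b_0 = 1, b_1 = 0, b_2 = 0, b_3 = 1.

Take the total order A < B < D < E < F on the vertex set. Then K (dimension 3) consists of the simplices:

  0-simplices (5): A, B, D, E, F
  1-simplices (10): AB, AD, AE, AF, BD, BE, BF, DE, DF, EF
  2-simplices (10): ABD, ABE, ABF, ADE, ADF, AEF, BDE, BDF, BEF, DEF
  3-simplices (5): ABDE, ABDF, ABEF, ADEF, BDEF

giving chain groups C_0 ≅ Z^5, C_1 ≅ Z^10, C_2 ≅ Z^10, C_3 ≅ Z^5.

The boundary map ∂_1: C_1 → C_0 is given by ∂[p,q] = [q] − [p].
The resulting 5×10 matrix has rank 4, and its Smith normal form has invariant factors (1,1,1,1).

Boundary ∂_2: C_2 → C_1 maps a triangle to the signed sum of its edges. For instance
  ∂ADF = DF − AF + AD,
  ∂DEF = EF − DF + DE.
The 10×10 boundary matrix has rank 6 and Smith normal form diag(1,1,1,1,1,1).

∂_3: C_3 → C_2 sends each 3-simplex σ to the alternating sum Σ_i (−1)^i (σ with its i-th vertex removed). For instance
  ∂BDEF = DEF − BEF + BDF − BDE,
  ∂ABDE = BDE − ADE + ABE − ABD.
The 10×5 boundary matrix has rank 4 and Smith normal form diag(1,1,1,1).

Computing H_k = (kernel of ∂_k) / (image of ∂_{k+1}):

  H_0: rank C_0 − rank ∂_1 = 5 − 4 = 1, and the invariant factors of ∂_1 are all 1, so H_0 = Z.
  H_1: rank ker ∂_1 − rank ∂_2 = (10 − 4) − 6 = 0, and the invariant factors of ∂_2 are all 1, so H_1 = 0.
  H_2: rank ker ∂_2 − rank ∂_3 = (10 − 6) − 4 = 0, and the invariant factors of ∂_3 are all 1, so H_2 = 0.
  H_3: rank ker ∂_3 − rank ∂_4 = (5 − 4) − 0 = 1, and there is no ∂_4, so H_3 = Z.

As a check, the Euler characteristic is 5 − 10 + 10 − 5 = 0, which agrees with 1 − 0 + 0 − 1 = 0.

Hence the Betti numbers are b_0 = 1, b_1 = 0, b_2 = 0, b_3 = 1.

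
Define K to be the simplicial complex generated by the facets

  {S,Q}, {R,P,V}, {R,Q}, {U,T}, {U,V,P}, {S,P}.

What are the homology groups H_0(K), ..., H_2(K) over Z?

H_0 ≅ Z,  H_1 ≅ Z,  H_2 = 0.

Take the total order P < Q < R < S < T < U < V on the vertex set. Then K (dimension 2) consists of the simplices:

  0-simplices (7): P, Q, R, S, T, U, V
  1-simplices (9): PR, PS, PU, PV, QR, QS, RV, TU, UV
  2-simplices (2): PRV, PUV

giving chain groups C_0 ≅ Z^7, C_1 ≅ Z^9, C_2 ≅ Z^2.

Boundary ∂_1: C_1 → C_0 is given by ∂[p,q] = [q] − [p]. For instance
  ∂PU = U − P.
This gives a 7×9 integer matrix of rank 6; reducing to Smith normal form yields diagonal entries (1,1,1,1,1,1).

The boundary map ∂_2: C_2 → C_1 acts by ∂[p,q,r] = [q,r] − [p,r] + [p,q]. For instance
  ∂PRV = RV − PV + PR,
  ∂PUV = UV − PV + PU.
The resulting 9×2 matrix has rank 2, and its Smith normal form has invariant factors (1,1).

From H_k ≅ ker(∂_k) / im(∂_{k+1}) we obtain:

  H_0: rank C_0 − rank ∂_1 = 7 − 6 = 1, and the invariant factors of ∂_1 are all 1, so H_0 ≅ Z.
  H_1: rank ker ∂_1 − rank ∂_2 = (9 − 6) − 2 = 1, and the invariant factors of ∂_2 are all 1, so H_1 ≅ Z.
  H_2: rank ker ∂_2 − rank ∂_3 = (2 − 2) − 0 = 0, and there is no ∂_3, so H_2 ≅ 0.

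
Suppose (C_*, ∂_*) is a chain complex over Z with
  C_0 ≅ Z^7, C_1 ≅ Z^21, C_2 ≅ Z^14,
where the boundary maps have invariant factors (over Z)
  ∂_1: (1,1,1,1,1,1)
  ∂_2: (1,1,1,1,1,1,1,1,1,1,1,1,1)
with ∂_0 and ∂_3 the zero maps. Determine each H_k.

H_0: b_0 = 7 − 0 − 6 = 1; torsion from ∂_1 factors > 1: none. So H_0 ≅ Z.
H_1: b_1 = 21 − 6 − 13 = 2; torsion from ∂_2 factors > 1: none. So H_1 ≅ Z^2.
H_2: b_2 = 14 − 13 − 0 = 1; torsion from ∂_3 factors > 1: none. So H_2 ≅ Z.

H_0 ≅ Z,  H_1 ≅ Z^2,  H_2 ≅ Z.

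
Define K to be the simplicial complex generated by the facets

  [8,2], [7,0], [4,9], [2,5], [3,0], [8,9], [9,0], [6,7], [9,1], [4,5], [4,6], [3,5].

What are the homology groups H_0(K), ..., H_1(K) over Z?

K has 10 vertices, 12 edges.
rank ∂_0 = 0, rank ∂_1 = 9 ⇒ b_0 = 10 − 0 − 9 = 1; all invariant factors of ∂_1 are 1 so no torsion. So H_0 = Z.
rank ∂_1 = 9, rank ∂_2 = 0 ⇒ b_1 = 12 − 9 − 0 = 3. So H_1 = Z^3.

H_0 = Z,  H_1 = Z^3.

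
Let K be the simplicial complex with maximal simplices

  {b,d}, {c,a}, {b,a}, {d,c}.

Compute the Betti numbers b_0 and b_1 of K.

Take the total order a < b < c < d on the vertex set. Then K (dimension 1) consists of the simplices:

  0-simplices (4): a, b, c, d
  1-simplices (4): ab, ac, bd, cd

Hence C_0 ≅ Z^4, C_1 ≅ Z^4.

Boundary ∂_1: C_1 → C_0 maps an edge to its endpoints' difference, ∂[p,q] = q − p.
The resulting 4×4 matrix has rank 3, and its Smith normal form has invariant factors (1,1,1).

Computing H_k = (kernel of ∂_k) / (image of ∂_{k+1}):

  H_0: rank C_0 − rank ∂_1 = 4 − 3 = 1, and the invariant factors of ∂_1 are all 1, so H_0 ≅ Z.
  H_1: rank ker ∂_1 − rank ∂_2 = (4 − 3) − 0 = 1, and there is no ∂_2, so H_1 ≅ Z.

Hence the Betti numbers are b_0 = 1, b_1 = 1.

b_0 = 1, b_1 = 1.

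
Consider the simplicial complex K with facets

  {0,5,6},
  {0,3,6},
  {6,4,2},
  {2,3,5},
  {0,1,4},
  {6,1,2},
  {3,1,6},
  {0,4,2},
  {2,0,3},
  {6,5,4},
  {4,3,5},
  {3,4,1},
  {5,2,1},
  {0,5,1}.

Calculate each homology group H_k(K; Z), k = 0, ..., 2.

H_0 = Z,  H_1 = Z^2,  H_2 = Z.

Fix the vertex order 0 < 1 < 2 < 3 < 4 < 5 < 6 and write every simplex with vertices in increasing order. Then dim K = 2 and the simplices of K are:

  0-simplices (7): [0], [1], [2], [3], [4], [5], [6]
  1-simplices (21): [0,1], [0,2], [0,3], [0,4], [0,5], [0,6], [1,2], [1,3], [1,4], [1,5], [1,6], [2,3], [2,4], [2,5], [2,6], [3,4], [3,5], [3,6], [4,5], [4,6], [5,6]
  2-simplices (14): [0,1,4], [0,1,5], [0,2,3], [0,2,4], [0,3,6], [0,5,6], [1,2,5], [1,2,6], [1,3,4], [1,3,6], [2,3,5], [2,4,6], [3,4,5], [4,5,6]

so the chain groups are C_0 ≅ Z^7, C_1 ≅ Z^21, C_2 ≅ Z^14.

Boundary ∂_1: C_1 → C_0 is given by ∂[p,q] = [q] − [p]. For instance
  ∂[1,4] = [4] − [1].
The 7×21 boundary matrix has rank 6 and Smith normal form diag(1,1,1,1,1,1).

∂_2: C_2 → C_1 sends each 2-simplex [p,q,r] to [q,r] − [p,r] + [p,q]. For instance
  ∂[0,5,6] = [5,6] − [0,6] + [0,5],
  ∂[1,3,4] = [3,4] − [1,4] + [1,3].
This gives a 21×14 integer matrix of rank 13; reducing to Smith normal form yields diagonal entries (1,1,1,1,1,1,1,1,1,1,1,1,1).

From H_k ≅ ker(∂_k) / im(∂_{k+1}) we obtain:

  H_0: rank C_0 − rank ∂_1 = 7 − 6 = 1, and the invariant factors of ∂_1 are all 1, so H_0 ≅ Z.
  H_1: rank ker ∂_1 − rank ∂_2 = (21 − 6) − 13 = 2, and the invariant factors of ∂_2 are all 1, so H_1 ≅ Z^2.
  H_2: rank ker ∂_2 − rank ∂_3 = (14 − 13) − 0 = 1, and there is no ∂_3, so H_2 ≅ Z.

(K is a triangulation of the torus T^2.)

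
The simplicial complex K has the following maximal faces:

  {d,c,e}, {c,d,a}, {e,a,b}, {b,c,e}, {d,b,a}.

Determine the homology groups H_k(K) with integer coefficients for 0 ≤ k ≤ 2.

K has 5 vertices, 10 edges, 5 triangles.
rank ∂_0 = 0, rank ∂_1 = 4 ⇒ b_0 = 5 − 0 − 4 = 1; all invariant factors of ∂_1 are 1 so no torsion. So H_0 = Z.
rank ∂_1 = 4, rank ∂_2 = 5 ⇒ b_1 = 10 − 4 − 5 = 1; all invariant factors of ∂_2 are 1 so no torsion. So H_1 = Z.
rank ∂_2 = 5, rank ∂_3 = 0 ⇒ b_2 = 5 − 5 − 0 = 0. So H_2 = 0.

H_0 = Z,  H_1 = Z,  H_2 = 0.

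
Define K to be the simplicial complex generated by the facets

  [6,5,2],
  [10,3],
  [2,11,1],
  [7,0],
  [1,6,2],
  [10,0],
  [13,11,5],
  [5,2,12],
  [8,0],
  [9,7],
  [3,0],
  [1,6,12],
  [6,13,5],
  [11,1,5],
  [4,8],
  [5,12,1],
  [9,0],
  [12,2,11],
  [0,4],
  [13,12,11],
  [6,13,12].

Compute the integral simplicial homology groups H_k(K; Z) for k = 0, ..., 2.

H_0 = Z^2,  H_1 = Z^3 × Z/2,  H_2 = 0.

Fix the vertex order 0 < 1 < 2 < 3 < 4 < 5 < 6 < 7 < 8 < 9 < 10 < 11 < 12 < 13 and write every simplex with vertices in increasing order. Then dim K = 2 and the simplices of K are:

  0-simplices (14): [0], [1], [2], [3], [4], [5], [6], [7], [8], [9], [10], [11], [12], [13]
  1-simplices (27): (27 of them)
  2-simplices (12): [1,2,6], [1,2,11], [1,5,11], [1,5,12], [1,6,12], [2,5,6], [2,5,12], [2,11,12], [5,6,13], [5,11,13], [6,12,13], [11,12,13]

giving chain groups C_0 ≅ Z^14, C_1 ≅ Z^27, C_2 ≅ Z^12.

The boundary map ∂_1: C_1 → C_0 sends each edge [p,q] (with p < q) to q − p.
This gives a 14×27 integer matrix of rank 12; reducing to Smith normal form yields diagonal entries (1,1,1,1,1,1,1,1,1,1,1,1).

Boundary ∂_2: C_2 → C_1 acts by ∂[p,q,r] = [q,r] − [p,r] + [p,q]. For instance
  ∂[1,2,6] = [2,6] − [1,6] + [1,2],
  ∂[11,12,13] = [12,13] − [11,13] + [11,12].
The 27×12 boundary matrix has rank 12 and Smith normal form diag(1,1,1,1,1,1,1,1,1,1,1,2).

Now H_k = ker ∂_k / im ∂_{k+1}, so:

  H_0: rank C_0 − rank ∂_1 = 14 − 12 = 2, and the invariant factors of ∂_1 are all 1, so H_0 = Z^2.
  H_1: rank ker ∂_1 − rank ∂_2 = (27 − 12) − 12 = 3, and ∂_2 has invariant factor 2 > 1, so H_1 = Z^3 × Z/2.
  H_2: rank ker ∂_2 − rank ∂_3 = (12 − 12) − 0 = 0, and there is no ∂_3, so H_2 = 0.

As a check, the Euler characteristic is 14 − 27 + 12 = -1, which agrees with 2 − 3 + 0 = -1.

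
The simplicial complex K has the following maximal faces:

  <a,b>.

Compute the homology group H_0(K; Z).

Fix the vertex order a < b and write every simplex with vertices in increasing order. Then dim K = 1 and the simplices of K are:

  0-simplices (2): a, b
  1-simplices (1): ab

so the chain groups are C_0 ≅ Z^2, C_1 ≅ Z^1.

∂_1: C_1 → C_0 is given by ∂[p,q] = [q] − [p]. For instance
  ∂ab = b − a.
This gives a 2×1 integer matrix of rank 1; reducing to Smith normal form yields diagonal entries (1).

Now H_k = ker ∂_k / im ∂_{k+1}, so:

  H_0: rank C_0 − rank ∂_1 = 2 − 1 = 1, and the invariant factors of ∂_1 are all 1, so H_0 ≅ Z.

(K is a triangulation of the 1-simplex.)

H_0 = Z.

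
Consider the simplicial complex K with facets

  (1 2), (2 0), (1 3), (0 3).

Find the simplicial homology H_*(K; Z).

H_0 = Z,  H_1 = Z.

We work with the vertex ordering 0 < 1 < 2 < 3. The simplices of K, each written with vertices in increasing order, are:

  0-simplices (4): [0], [1], [2], [3]
  1-simplices (4): [0,2], [0,3], [1,2], [1,3]

Hence C_0 ≅ Z^4, C_1 ≅ Z^4.

Boundary ∂_1: C_1 → C_0 is given by ∂[p,q] = [q] − [p]. For instance
  ∂[1,2] = [2] − [1].
This gives a 4×4 integer matrix of rank 3; reducing to Smith normal form yields diagonal entries (1,1,1).

Now H_k = ker ∂_k / im ∂_{k+1}, so:

  H_0: rank C_0 − rank ∂_1 = 4 − 3 = 1, and the invariant factors of ∂_1 are all 1, so H_0 = Z.
  H_1: rank ker ∂_1 − rank ∂_2 = (4 − 3) − 0 = 1, and there is no ∂_2, so H_1 = Z.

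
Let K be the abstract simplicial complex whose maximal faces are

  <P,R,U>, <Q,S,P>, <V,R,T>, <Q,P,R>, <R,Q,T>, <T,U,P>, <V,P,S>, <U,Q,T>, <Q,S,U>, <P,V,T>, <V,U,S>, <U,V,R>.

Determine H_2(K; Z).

Take the total order P < Q < R < S < T < U < V on the vertex set. Then K (dimension 2) consists of the simplices:

  0-simplices (7): P, Q, R, S, T, U, V
  1-simplices (18): PQ, PR, PS, PT, PU, PV, QR, QS, QT, QU, RT, RU, RV, SU, SV, TU, TV, UV
  2-simplices (12): PQR, PQS, PRU, PSV, PTU, PTV, QRT, QSU, QTU, RTV, RUV, SUV

so the chain groups are C_0 ≅ Z^7, C_1 ≅ Z^18, C_2 ≅ Z^12.

Boundary ∂_1: C_1 → C_0 sends each edge [p,q] (with p < q) to q − p. For instance
  ∂QS = S − Q.
The resulting 7×18 matrix has rank 6, and its Smith normal form has invariant factors (1,1,1,1,1,1).

∂_2: C_2 → C_1 maps a triangle to the signed sum of its edges. For instance
  ∂RUV = UV − RV + RU,
  ∂PTU = TU − PU + PT.
The 18×12 boundary matrix has rank 12 and Smith normal form diag(1,1,1,1,1,1,1,1,1,1,1,2).

Reading off H_k = ker ∂_k / im ∂_{k+1}:

  H_2: rank ker ∂_2 − rank ∂_3 = (12 − 12) − 0 = 0, and there is no ∂_3, so H_2 ≅ 0.

H_2 ≅ 0.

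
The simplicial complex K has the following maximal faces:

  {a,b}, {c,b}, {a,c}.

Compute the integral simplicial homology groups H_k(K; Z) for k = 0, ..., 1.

We work with the vertex ordering a < b < c. The simplices of K, each written with vertices in increasing order, are:

  0-simplices (3): a, b, c
  1-simplices (3): ab, ac, bc

giving chain groups C_0 ≅ Z^3, C_1 ≅ Z^3.

∂_1: C_1 → C_0 maps an edge to its endpoints' difference, ∂[p,q] = q − p. For instance
  ∂ac = c − a.
The resulting 3×3 matrix has rank 2, and its Smith normal form has invariant factors (1,1).

Now H_k = ker ∂_k / im ∂_{k+1}, so:

  H_0: rank C_0 − rank ∂_1 = 3 − 2 = 1, and the invariant factors of ∂_1 are all 1, so H_0 = Z.
  H_1: rank ker ∂_1 − rank ∂_2 = (3 − 2) − 0 = 1, and there is no ∂_2, so H_1 = Z.

H_0 = Z,  H_1 = Z.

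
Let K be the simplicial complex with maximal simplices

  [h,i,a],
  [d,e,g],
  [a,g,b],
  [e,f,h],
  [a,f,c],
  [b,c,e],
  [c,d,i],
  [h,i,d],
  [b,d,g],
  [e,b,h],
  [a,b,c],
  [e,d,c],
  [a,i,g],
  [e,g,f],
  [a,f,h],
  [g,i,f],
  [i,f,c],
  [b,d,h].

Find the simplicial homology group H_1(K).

H_1 ≅ Z ⊕ Z/2.

Fix the vertex order a < b < c < d < e < f < g < h < i and write every simplex with vertices in increasing order. Then dim K = 2 and the simplices of K are:

  0-simplices (9): a, b, c, d, e, f, g, h, i
  1-simplices (27): ab, ac, af, ag, ah, ai, bc, bd, be, bg, bh, cd, ce, cf, ci, de, dg, dh, di, ef, eg, eh, fg, fh, fi, gi, hi
  2-simplices (18): abc, abg, acf, afh, agi, ahi, bce, bdg, bdh, beh, cde, cdi, cfi, deg, dhi, efg, efh, fgi

so the chain groups are C_0 ≅ Z^9, C_1 ≅ Z^27, C_2 ≅ Z^18.

∂_1: C_1 → C_0 sends each edge [p,q] (with p < q) to q − p. For instance
  ∂af = f − a.
The resulting 9×27 matrix has rank 8, and its Smith normal form has invariant factors (1,1,1,1,1,1,1,1).

The boundary map ∂_2: C_2 → C_1 maps a triangle to the signed sum of its edges. For instance
  ∂bce = ce − be + bc,
  ∂efh = fh − eh + ef.
This gives a 27×18 integer matrix of rank 18; reducing to Smith normal form yields diagonal entries (1,1,1,1,1,1,1,1,1,1,1,1,1,1,1,1,1,2).

Now H_k = ker ∂_k / im ∂_{k+1}, so:

  H_1: rank ker ∂_1 − rank ∂_2 = (27 − 8) − 18 = 1, and ∂_2 has invariant factor 2 > 1, so H_1 = Z ⊕ Z/2.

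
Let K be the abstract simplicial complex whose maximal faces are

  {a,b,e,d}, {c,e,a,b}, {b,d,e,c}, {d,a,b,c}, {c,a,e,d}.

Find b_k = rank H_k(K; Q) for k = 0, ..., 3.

b_0 = 1, b_1 = 0, b_2 = 0, b_3 = 1.

We work with the vertex ordering a < b < c < d < e. The simplices of K, each written with vertices in increasing order, are:

  0-simplices (5): a, b, c, d, e
  1-simplices (10): ab, ac, ad, ae, bc, bd, be, cd, ce, de
  2-simplices (10): abc, abd, abe, acd, ace, ade, bcd, bce, bde, cde
  3-simplices (5): abcd, abce, abde, acde, bcde

Hence C_0 ≅ Z^5, C_1 ≅ Z^10, C_2 ≅ Z^10, C_3 ≅ Z^5.

∂_1: C_1 → C_0 is given by ∂[p,q] = [q] − [p].
This gives a 5×10 integer matrix of rank 4; reducing to Smith normal form yields diagonal entries (1,1,1,1).

The boundary map ∂_2: C_2 → C_1 sends each 2-simplex [p,q,r] to [q,r] − [p,r] + [p,q]. For instance
  ∂ace = ce − ae + ac,
  ∂abd = bd − ad + ab.
This gives a 10×10 integer matrix of rank 6; reducing to Smith normal form yields diagonal entries (1,1,1,1,1,1).

Boundary ∂_3: C_3 → C_2 sends each 3-simplex σ to the alternating sum Σ_i (−1)^i (σ with its i-th vertex removed). For instance
  ∂acde = cde − ade + ace − acd,
  ∂bcde = cde − bde + bce − bcd.
This gives a 10×5 integer matrix of rank 4; reducing to Smith normal form yields diagonal entries (1,1,1,1).

Reading off H_k = ker ∂_k / im ∂_{k+1}:

  H_0: rank C_0 − rank ∂_1 = 5 − 4 = 1, and the invariant factors of ∂_1 are all 1, so H_0 = Z.
  H_1: rank ker ∂_1 − rank ∂_2 = (10 − 4) − 6 = 0, and the invariant factors of ∂_2 are all 1, so H_1 = 0.
  H_2: rank ker ∂_2 − rank ∂_3 = (10 − 6) − 4 = 0, and the invariant factors of ∂_3 are all 1, so H_2 = 0.
  H_3: rank ker ∂_3 − rank ∂_4 = (5 − 4) − 0 = 1, and there is no ∂_4, so H_3 = Z.

Hence the Betti numbers are b_0 = 1, b_1 = 0, b_2 = 0, b_3 = 1.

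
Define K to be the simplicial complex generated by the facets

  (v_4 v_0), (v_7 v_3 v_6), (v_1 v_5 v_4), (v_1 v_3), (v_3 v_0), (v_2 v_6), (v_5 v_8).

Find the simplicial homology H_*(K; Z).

Take the total order v_0 < v_1 < v_2 < v_3 < v_4 < v_5 < v_6 < v_7 < v_8 on the vertex set. Then K (dimension 2) consists of the simplices:

  0-simplices (9): [v_0], [v_1], [v_2], [v_3], [v_4], [v_5], [v_6], [v_7], [v_8]
  1-simplices (11): [v_0,v_3], [v_0,v_4], [v_1,v_3], [v_1,v_4], [v_1,v_5], [v_2,v_6], [v_3,v_6], [v_3,v_7], [v_4,v_5], [v_5,v_8], [v_6,v_7]
  2-simplices (2): [v_1,v_4,v_5], [v_3,v_6,v_7]

Hence C_0 ≅ Z^9, C_1 ≅ Z^11, C_2 ≅ Z^2.

Boundary ∂_1: C_1 → C_0 maps an edge to its endpoints' difference, ∂[p,q] = q − p.
As a 9×11 matrix over Z this has rank 8, with invariant factors (1,1,1,1,1,1,1,1).

∂_2: C_2 → C_1 maps a triangle to the signed sum of its edges. For instance
  ∂[v_3,v_6,v_7] = [v_6,v_7] − [v_3,v_7] + [v_3,v_6],
  ∂[v_1,v_4,v_5] = [v_4,v_5] − [v_1,v_5] + [v_1,v_4].
As a 11×2 matrix over Z this has rank 2, with invariant factors (1,1).

Reading off H_k = ker ∂_k / im ∂_{k+1}:

  H_0: rank C_0 − rank ∂_1 = 9 − 8 = 1, and the invariant factors of ∂_1 are all 1, so H_0 = Z.
  H_1: rank ker ∂_1 − rank ∂_2 = (11 − 8) − 2 = 1, and the invariant factors of ∂_2 are all 1, so H_1 = Z.
  H_2: rank ker ∂_2 − rank ∂_3 = (2 − 2) − 0 = 0, and there is no ∂_3, so H_2 = 0.

As a check, the Euler characteristic is 9 − 11 + 2 = 0, which agrees with 1 − 1 + 0 = 0.

H_0 = Z,  H_1 = Z,  H_2 = 0.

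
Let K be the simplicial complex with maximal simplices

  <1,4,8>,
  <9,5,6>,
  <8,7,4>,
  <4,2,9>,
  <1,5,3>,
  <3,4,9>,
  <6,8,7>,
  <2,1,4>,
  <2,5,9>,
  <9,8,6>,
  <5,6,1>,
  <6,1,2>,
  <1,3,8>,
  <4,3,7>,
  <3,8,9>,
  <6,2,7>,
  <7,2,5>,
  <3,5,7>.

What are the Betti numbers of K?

Fix the vertex order 1 < 2 < 3 < 4 < 5 < 6 < 7 < 8 < 9 and write every simplex with vertices in increasing order. Then dim K = 2 and the simplices of K are:

  0-simplices (9): [1], [2], [3], [4], [5], [6], [7], [8], [9]
  1-simplices (27): (27 of them)
  2-simplices (18): [1,2,4], [1,2,6], [1,3,5], [1,3,8], [1,4,8], [1,5,6], [2,4,9], [2,5,7], [2,5,9], [2,6,7], [3,4,7], [3,4,9], [3,5,7], [3,8,9], [4,7,8], [5,6,9], [6,7,8], [6,8,9]

Hence C_0 ≅ Z^9, C_1 ≅ Z^27, C_2 ≅ Z^18.

∂_1: C_1 → C_0 maps an edge to its endpoints' difference, ∂[p,q] = q − p. For instance
  ∂[1,6] = [6] − [1].
As a 9×27 matrix over Z this has rank 8, with invariant factors (1,1,1,1,1,1,1,1).

Boundary ∂_2: C_2 → C_1 acts by ∂[p,q,r] = [q,r] − [p,r] + [p,q]. For instance
  ∂[4,7,8] = [7,8] − [4,8] + [4,7],
  ∂[1,3,5] = [3,5] − [1,5] + [1,3].
This gives a 27×18 integer matrix of rank 18; reducing to Smith normal form yields diagonal entries (1,1,1,1,1,1,1,1,1,1,1,1,1,1,1,1,1,2).

From H_k ≅ ker(∂_k) / im(∂_{k+1}) we obtain:

  H_0: rank C_0 − rank ∂_1 = 9 − 8 = 1, and the invariant factors of ∂_1 are all 1, so H_0 = Z.
  H_1: rank ker ∂_1 − rank ∂_2 = (27 − 8) − 18 = 1, and ∂_2 has invariant factor 2 > 1, so H_1 = Z ⊕ Z/2Z.
  H_2: rank ker ∂_2 − rank ∂_3 = (18 − 18) − 0 = 0, and there is no ∂_3, so H_2 = 0.

Hence the Betti numbers are b_0 = 1, b_1 = 1, b_2 = 0.

b_0 = 1, b_1 = 1, b_2 = 0.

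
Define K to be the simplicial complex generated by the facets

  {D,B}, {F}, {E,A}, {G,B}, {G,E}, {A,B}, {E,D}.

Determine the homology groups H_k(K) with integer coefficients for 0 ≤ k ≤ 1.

H_0 ≅ Z^2,  H_1 ≅ Z^2.

Order the vertices as A < B < D < E < F < G. Listing each simplex with vertices in this order, K has dimension 1 with simplices:

  0-simplices (6): A, B, D, E, F, G
  1-simplices (6): AB, AE, BD, BG, DE, EG

Hence C_0 ≅ Z^6, C_1 ≅ Z^6.

∂_1: C_1 → C_0 sends each edge [p,q] (with p < q) to q − p.
As a 6×6 matrix over Z this has rank 4, with invariant factors (1,1,1,1).

Reading off H_k = ker ∂_k / im ∂_{k+1}:

  H_0: rank C_0 − rank ∂_1 = 6 − 4 = 2, and the invariant factors of ∂_1 are all 1, so H_0 = Z^2.
  H_1: rank ker ∂_1 − rank ∂_2 = (6 − 4) − 0 = 2, and there is no ∂_2, so H_1 = Z^2.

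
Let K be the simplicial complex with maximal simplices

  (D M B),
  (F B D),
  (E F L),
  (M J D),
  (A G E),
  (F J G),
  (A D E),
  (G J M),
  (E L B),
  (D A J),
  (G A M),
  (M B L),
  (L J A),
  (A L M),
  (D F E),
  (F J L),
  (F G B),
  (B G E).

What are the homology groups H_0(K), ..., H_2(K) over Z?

K has 9 vertices, 27 edges, 18 triangles.
rank ∂_0 = 0, rank ∂_1 = 8 ⇒ b_0 = 9 − 0 − 8 = 1; all invariant factors of ∂_1 are 1 so no torsion. So H_0 = Z.
rank ∂_1 = 8, rank ∂_2 = 18 ⇒ b_1 = 27 − 8 − 18 = 1; ∂_2 has invariant factor(s) [2] giving torsion. So H_1 = Z ⊕ Z/2.
rank ∂_2 = 18, rank ∂_3 = 0 ⇒ b_2 = 18 − 18 − 0 = 0. So H_2 = 0.

H_0 = Z,  H_1 = Z ⊕ Z/2,  H_2 = 0.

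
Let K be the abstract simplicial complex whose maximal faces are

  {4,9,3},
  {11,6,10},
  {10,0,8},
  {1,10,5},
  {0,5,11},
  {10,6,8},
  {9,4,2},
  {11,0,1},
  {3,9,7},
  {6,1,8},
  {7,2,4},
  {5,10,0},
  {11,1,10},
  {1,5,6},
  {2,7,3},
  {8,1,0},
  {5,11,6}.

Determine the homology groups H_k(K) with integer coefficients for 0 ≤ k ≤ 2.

H_0 ≅ Z^2,  H_1 ≅ Z ⊕ Z_2,  H_2 = 0.

Take the total order 0 < 1 < 2 < 3 < 4 < 5 < 6 < 7 < 8 < 9 < 10 < 11 on the vertex set. Then K (dimension 2) consists of the simplices:

  0-simplices (12): [0], [1], [2], [3], [4], [5], [6], [7], [8], [9], [10], [11]
  1-simplices (28): (28 of them)
  2-simplices (17): (17 of them)

Hence C_0 ≅ Z^12, C_1 ≅ Z^28, C_2 ≅ Z^17.

∂_1: C_1 → C_0 sends each edge [p,q] (with p < q) to q − p. For instance
  ∂[5,6] = [6] − [5].
The resulting 12×28 matrix has rank 10, and its Smith normal form has invariant factors (1,1,1,1,1,1,1,1,1,1).

∂_2: C_2 → C_1 sends each 2-simplex [p,q,r] to [q,r] − [p,r] + [p,q]. For instance
  ∂[0,8,10] = [8,10] − [0,10] + [0,8],
  ∂[2,3,7] = [3,7] − [2,7] + [2,3].
The 28×17 boundary matrix has rank 17 and Smith normal form diag(1,1,1,1,1,1,1,1,1,1,1,1,1,1,1,1,2).

From H_k ≅ ker(∂_k) / im(∂_{k+1}) we obtain:

  H_0: rank C_0 − rank ∂_1 = 12 − 10 = 2, and the invariant factors of ∂_1 are all 1, so H_0 ≅ Z^2.
  H_1: rank ker ∂_1 − rank ∂_2 = (28 − 10) − 17 = 1, and ∂_2 has invariant factor 2 > 1, so H_1 ≅ Z ⊕ Z_2.
  H_2: rank ker ∂_2 − rank ∂_3 = (17 − 17) − 0 = 0, and there is no ∂_3, so H_2 ≅ 0.

As a check, the Euler characteristic is 12 − 28 + 17 = 1, which agrees with 2 − 1 + 0 = 1.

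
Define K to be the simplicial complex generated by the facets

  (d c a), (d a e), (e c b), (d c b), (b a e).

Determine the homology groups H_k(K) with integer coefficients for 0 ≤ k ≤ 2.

Take the total order a < b < c < d < e on the vertex set. Then K (dimension 2) consists of the simplices:

  0-simplices (5): a, b, c, d, e
  1-simplices (10): ab, ac, ad, ae, bc, bd, be, cd, ce, de
  2-simplices (5): abe, acd, ade, bcd, bce

so the chain groups are C_0 ≅ Z^5, C_1 ≅ Z^10, C_2 ≅ Z^5.

Boundary ∂_1: C_1 → C_0 maps an edge to its endpoints' difference, ∂[p,q] = q − p.
As a 5×10 matrix over Z this has rank 4, with invariant factors (1,1,1,1).

∂_2: C_2 → C_1 sends each 2-simplex [p,q,r] to [q,r] − [p,r] + [p,q]. For instance
  ∂ade = de − ae + ad,
  ∂bce = ce − be + bc.
The 10×5 boundary matrix has rank 5 and Smith normal form diag(1,1,1,1,1).

From H_k ≅ ker(∂_k) / im(∂_{k+1}) we obtain:

  H_0: rank C_0 − rank ∂_1 = 5 − 4 = 1, and the invariant factors of ∂_1 are all 1, so H_0 = Z.
  H_1: rank ker ∂_1 − rank ∂_2 = (10 − 4) − 5 = 1, and the invariant factors of ∂_2 are all 1, so H_1 = Z.
  H_2: rank ker ∂_2 − rank ∂_3 = (5 − 5) − 0 = 0, and there is no ∂_3, so H_2 = 0.

H_0 = Z,  H_1 = Z,  H_2 = 0.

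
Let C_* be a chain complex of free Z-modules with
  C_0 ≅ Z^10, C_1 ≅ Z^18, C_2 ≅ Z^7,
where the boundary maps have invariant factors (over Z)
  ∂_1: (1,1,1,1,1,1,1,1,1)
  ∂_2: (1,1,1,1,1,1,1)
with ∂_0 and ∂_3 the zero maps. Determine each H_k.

H_0: b_0 = 10 − 0 − 9 = 1; torsion from ∂_1 factors > 1: none. So H_0 = Z.
H_1: b_1 = 18 − 9 − 7 = 2; torsion from ∂_2 factors > 1: none. So H_1 = Z^2.
H_2: b_2 = 7 − 7 − 0 = 0; torsion from ∂_3 factors > 1: none. So H_2 = 0.

H_0 = Z,  H_1 = Z^2,  H_2 = 0.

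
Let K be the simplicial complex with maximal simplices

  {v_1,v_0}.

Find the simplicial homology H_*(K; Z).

H_0 ≅ Z,  H_1 = 0.

Fix the vertex order v_0 < v_1 and write every simplex with vertices in increasing order. Then dim K = 1 and the simplices of K are:

  0-simplices (2): [v_0], [v_1]
  1-simplices (1): [v_0,v_1]

giving chain groups C_0 ≅ Z^2, C_1 ≅ Z^1.

The boundary map ∂_1: C_1 → C_0 maps an edge to its endpoints' difference, ∂[p,q] = q − p. For instance
  ∂[v_0,v_1] = [v_1] − [v_0].
This gives a 2×1 integer matrix of rank 1; reducing to Smith normal form yields diagonal entries (1).

From H_k ≅ ker(∂_k) / im(∂_{k+1}) we obtain:

  H_0: rank C_0 − rank ∂_1 = 2 − 1 = 1, and the invariant factors of ∂_1 are all 1, so H_0 ≅ Z.
  H_1: rank ker ∂_1 − rank ∂_2 = (1 − 1) − 0 = 0, and there is no ∂_2, so H_1 ≅ 0.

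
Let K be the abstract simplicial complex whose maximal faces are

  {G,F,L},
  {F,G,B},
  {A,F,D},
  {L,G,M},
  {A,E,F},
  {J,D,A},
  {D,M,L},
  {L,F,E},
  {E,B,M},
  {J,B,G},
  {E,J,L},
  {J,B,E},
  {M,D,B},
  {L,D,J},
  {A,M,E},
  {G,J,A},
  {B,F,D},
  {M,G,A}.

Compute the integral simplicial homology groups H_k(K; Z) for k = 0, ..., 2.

Order the vertices as A < B < D < E < F < G < J < L < M. Listing each simplex with vertices in this order, K has dimension 2 with simplices:

  0-simplices (9): A, B, D, E, F, G, J, L, M
  1-simplices (27): AD, AE, AF, AG, AJ, AM, BD, BE, BF, BG, BJ, BM, DF, DJ, DL, DM, EF, EJ, EL, EM, FG, FL, GJ, GL, GM, JL, LM
  2-simplices (18): ADF, ADJ, AEF, AEM, AGJ, AGM, BDF, BDM, BEJ, BEM, BFG, BGJ, DJL, DLM, EFL, EJL, FGL, GLM

Hence C_0 ≅ Z^9, C_1 ≅ Z^27, C_2 ≅ Z^18.

The boundary map ∂_1: C_1 → C_0 sends each edge [p,q] (with p < q) to q − p.
As a 9×27 matrix over Z this has rank 8, with invariant factors (1,1,1,1,1,1,1,1).

Boundary ∂_2: C_2 → C_1 acts by ∂[p,q,r] = [q,r] − [p,r] + [p,q]. For instance
  ∂GLM = LM − GM + GL,
  ∂FGL = GL − FL + FG.
The resulting 27×18 matrix has rank 17, and its Smith normal form has invariant factors (1,1,1,1,1,1,1,1,1,1,1,1,1,1,1,1,1).

Reading off H_k = ker ∂_k / im ∂_{k+1}:

  H_0: rank C_0 − rank ∂_1 = 9 − 8 = 1, and the invariant factors of ∂_1 are all 1, so H_0 = Z.
  H_1: rank ker ∂_1 − rank ∂_2 = (27 − 8) − 17 = 2, and the invariant factors of ∂_2 are all 1, so H_1 = Z^2.
  H_2: rank ker ∂_2 − rank ∂_3 = (18 − 17) − 0 = 1, and there is no ∂_3, so H_2 = Z.

As a check, the Euler characteristic is 9 − 27 + 18 = 0, which agrees with 1 − 2 + 1 = 0.

H_0 = Z,  H_1 = Z^2,  H_2 = Z.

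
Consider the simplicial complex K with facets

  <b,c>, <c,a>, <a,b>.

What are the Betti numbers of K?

Fix the vertex order a < b < c and write every simplex with vertices in increasing order. Then dim K = 1 and the simplices of K are:

  0-simplices (3): a, b, c
  1-simplices (3): ab, ac, bc

Hence C_0 ≅ Z^3, C_1 ≅ Z^3.

Boundary ∂_1: C_1 → C_0 maps an edge to its endpoints' difference, ∂[p,q] = q − p. For instance
  ∂ac = c − a.
As a 3×3 matrix over Z this has rank 2, with invariant factors (1,1).

Reading off H_k = ker ∂_k / im ∂_{k+1}:

  H_0: rank C_0 − rank ∂_1 = 3 − 2 = 1, and the invariant factors of ∂_1 are all 1, so H_0 ≅ Z.
  H_1: rank ker ∂_1 − rank ∂_2 = (3 − 2) − 0 = 1, and there is no ∂_2, so H_1 ≅ Z.

As a check, the Euler characteristic is 3 − 3 = 0, which agrees with 1 − 1 = 0.

Hence the Betti numbers are b_0 = 1, b_1 = 1.

b_0 = 1, b_1 = 1.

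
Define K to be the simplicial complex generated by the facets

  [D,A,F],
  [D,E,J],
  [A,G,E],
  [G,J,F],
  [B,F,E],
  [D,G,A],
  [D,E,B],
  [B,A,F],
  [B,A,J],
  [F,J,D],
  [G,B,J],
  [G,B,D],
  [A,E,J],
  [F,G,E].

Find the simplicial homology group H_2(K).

Order the vertices as A < B < D < E < F < G < J. Listing each simplex with vertices in this order, K has dimension 2 with simplices:

  0-simplices (7): A, B, D, E, F, G, J
  1-simplices (21): AB, AD, AE, AF, AG, AJ, BD, BE, BF, BG, BJ, DE, DF, DG, DJ, EF, EG, EJ, FG, FJ, GJ
  2-simplices (14): ABF, ABJ, ADF, ADG, AEG, AEJ, BDE, BDG, BEF, BGJ, DEJ, DFJ, EFG, FGJ

Hence C_0 ≅ Z^7, C_1 ≅ Z^21, C_2 ≅ Z^14.

The boundary map ∂_1: C_1 → C_0 sends each edge [p,q] (with p < q) to q − p. For instance
  ∂EG = G − E.
This gives a 7×21 integer matrix of rank 6; reducing to Smith normal form yields diagonal entries (1,1,1,1,1,1).

∂_2: C_2 → C_1 maps a triangle to the signed sum of its edges. For instance
  ∂ABF = BF − AF + AB,
  ∂AEG = EG − AG + AE.
This gives a 21×14 integer matrix of rank 13; reducing to Smith normal form yields diagonal entries (1,1,1,1,1,1,1,1,1,1,1,1,1).

From H_k ≅ ker(∂_k) / im(∂_{k+1}) we obtain:

  H_2: rank ker ∂_2 − rank ∂_3 = (14 − 13) − 0 = 1, and there is no ∂_3, so H_2 ≅ Z.

(K is a triangulation of the torus T^2.)

H_2 = Z.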